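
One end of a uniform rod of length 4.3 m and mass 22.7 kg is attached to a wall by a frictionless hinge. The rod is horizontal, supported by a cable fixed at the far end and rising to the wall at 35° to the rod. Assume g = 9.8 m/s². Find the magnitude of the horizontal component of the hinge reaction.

H_x ≈ 159 N

Take torques about the hinge: T sin 35° · 4.3 = 22.7×9.8×2.15 = 478.29 N·m.
So T = 478.29 / (0.5736 × 4.3) = 193.92 N.
ΣF_x = 0: H_x = T cos 35° = 158.85 N.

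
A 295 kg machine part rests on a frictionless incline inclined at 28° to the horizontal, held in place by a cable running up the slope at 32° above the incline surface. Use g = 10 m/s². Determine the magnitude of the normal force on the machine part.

Take axes along and perpendicular to the incline. Weight components: W sin 28° = 1385 N down-slope, W cos 28° = 2605 N into the surface.
Along incline: T cos 32° = W sin 28° → T = 1633 N.
Perpendicular: N = W cos 28° − T sin 32° = 1739 N.

N ≈ 1740 N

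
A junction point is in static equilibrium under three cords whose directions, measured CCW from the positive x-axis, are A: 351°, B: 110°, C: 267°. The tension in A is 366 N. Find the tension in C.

T_C ≈ 819 N

Resolve: ΣF_x = 366 cos 351° + T_B cos 110° + T_C cos 267° = 0.
        ΣF_y = 366 sin 351° + T_B sin 110° + T_C sin 267° = 0.
The known terms sum to (361.5, -57.26) N, so -0.3420 T_B − 0.0523 T_C = -361.5 and 0.9397 T_B − 0.9986 T_C = 57.26.
Solving simultaneously: T_B = 931.6 N, T_C = 819.3 N.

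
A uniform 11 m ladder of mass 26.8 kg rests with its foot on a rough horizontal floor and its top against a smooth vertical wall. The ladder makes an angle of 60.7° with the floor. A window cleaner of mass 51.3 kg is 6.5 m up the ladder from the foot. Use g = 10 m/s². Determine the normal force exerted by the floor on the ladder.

N_floor ≈ 781 N

ΣF_y = 0: N_floor = 26.8×10 + 51.3×10 = 781 N.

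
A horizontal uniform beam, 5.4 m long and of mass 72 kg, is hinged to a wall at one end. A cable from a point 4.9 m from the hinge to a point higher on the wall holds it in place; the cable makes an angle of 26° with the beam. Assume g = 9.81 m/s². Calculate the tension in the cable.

Take torques about the hinge: T sin 26° · 4.9 = 72×9.81×2.7 = 1907.1 N·m.
So T = 1907.1 / (0.4384 × 4.9) = 887.82 N.

T ≈ 888 N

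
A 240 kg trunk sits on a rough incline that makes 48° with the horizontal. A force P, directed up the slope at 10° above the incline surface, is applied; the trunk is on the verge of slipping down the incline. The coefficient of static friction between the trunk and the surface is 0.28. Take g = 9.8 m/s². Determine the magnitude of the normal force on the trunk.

N ≈ 1330 N

On the verge of sliding down the incline, friction equals μN and acts up the slope.
Perpendicular: N + P sin 10° = W cos 48° = 1574 N.
Along incline: P cos 10° + μN = W sin 48° with W sin 48° = 1748 N.
Solving the pair for P and N: P = 1396 N, N = 1331 N (and f = μN = 372.8 N).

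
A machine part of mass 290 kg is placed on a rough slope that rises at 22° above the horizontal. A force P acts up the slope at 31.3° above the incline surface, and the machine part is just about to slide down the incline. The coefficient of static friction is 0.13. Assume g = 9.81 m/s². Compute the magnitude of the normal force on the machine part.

N ≈ 2160 N

On the verge of sliding down the incline, friction equals μN and acts up the slope.
Perpendicular: N + P sin 31.3° = W cos 22° = 2638 N.
Along incline: P cos 31.3° + μN = W sin 22° with W sin 22° = 1066 N.
Solving the pair for P and N: P = 918.5 N, N = 2161 N (and f = μN = 280.9 N).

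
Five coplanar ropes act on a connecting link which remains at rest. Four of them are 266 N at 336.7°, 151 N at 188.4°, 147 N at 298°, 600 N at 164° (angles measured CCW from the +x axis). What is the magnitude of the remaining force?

F ≈ 423 N

Sum the known components: ΣF_x = -412.8 N, ΣF_y = -91.68 N.
For equilibrium the remaining force must supply (−ΣF_x, −ΣF_y) = (412.8, 91.68) N.
Magnitude = √((412.8)² + (91.68)²) = 422.9 N; direction = atan2(91.68, 412.8) = 12.5°.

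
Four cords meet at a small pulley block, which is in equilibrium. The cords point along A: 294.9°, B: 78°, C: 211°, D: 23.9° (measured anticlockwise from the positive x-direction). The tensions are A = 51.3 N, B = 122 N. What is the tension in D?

T_D ≈ 309 N

Resolve: ΣF_x = 51.3 cos 294.9° + 122 cos 78° + T_C cos 211° + T_D cos 23.9° = 0.
        ΣF_y = 51.3 sin 294.9° + 122 sin 78° + T_C sin 211° + T_D sin 23.9° = 0.
The known terms sum to (46.96, 72.8) N, so -0.8572 T_C + 0.9143 T_D = -46.96 and -0.5150 T_C + 0.4051 T_D = -72.8.
Solving simultaneously: T_C = 384.6 N, T_D = 309.2 N.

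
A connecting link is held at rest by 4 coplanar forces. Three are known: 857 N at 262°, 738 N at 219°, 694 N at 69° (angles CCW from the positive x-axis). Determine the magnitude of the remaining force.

Sum the known components: ΣF_x = -444.1 N, ΣF_y = -665.2 N.
For equilibrium the remaining force must supply (−ΣF_x, −ΣF_y) = (444.1, 665.2) N.
Magnitude = √((444.1)² + (665.2)²) = 799.8 N; direction = atan2(665.2, 444.1) = 56.3°.

F ≈ 800 N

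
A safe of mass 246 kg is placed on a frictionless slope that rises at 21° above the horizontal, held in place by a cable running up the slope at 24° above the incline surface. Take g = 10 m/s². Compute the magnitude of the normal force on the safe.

Take axes along and perpendicular to the incline. Weight components: W sin 21° = 881.6 N down-slope, W cos 21° = 2297 N into the surface.
Along incline: T cos 24° = W sin 21° → T = 965 N.
Perpendicular: N = W cos 21° − T sin 24° = 1904 N.

N ≈ 1900 N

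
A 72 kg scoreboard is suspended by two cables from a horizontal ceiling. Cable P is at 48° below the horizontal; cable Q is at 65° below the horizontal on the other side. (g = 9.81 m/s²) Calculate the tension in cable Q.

Weight W = 72 × 9.81 = 706.3 N acts straight down.
Horizontal: T_P cos 48° = T_Q cos 65°  →  T_P = 0.6316 T_Q.
Vertical: T_P sin 48° + T_Q sin 65° = 706.3.
Substituting the horizontal relation into the vertical equation gives 1.376 T_Q = 706.3, so T_Q = 513.4 N.

T_Q ≈ 513 N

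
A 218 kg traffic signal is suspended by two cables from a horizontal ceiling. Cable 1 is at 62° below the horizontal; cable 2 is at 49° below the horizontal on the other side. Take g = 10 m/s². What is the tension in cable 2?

Weight W = 218 × 10 = 2180 N acts straight down.
Horizontal: T_1 cos 62° = T_2 cos 49°  →  T_1 = 1.397 T_2.
Vertical: T_1 sin 62° + T_2 sin 49° = 2180.
Substituting the horizontal relation into the vertical equation gives 1.989 T_2 = 2180, so T_2 = 1096 N.

T_2 ≈ 1100 N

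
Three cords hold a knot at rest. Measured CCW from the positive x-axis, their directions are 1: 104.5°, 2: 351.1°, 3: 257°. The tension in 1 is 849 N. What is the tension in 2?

T_2 ≈ 393 N

Resolve: ΣF_x = 849 cos 104.5° + T_2 cos 351.1° + T_3 cos 257° = 0.
        ΣF_y = 849 sin 104.5° + T_2 sin 351.1° + T_3 sin 257° = 0.
The known terms sum to (-212.6, 822) N, so 0.9880 T_2 − 0.2250 T_3 = 212.6 and -0.1547 T_2 − 0.9744 T_3 = -822.
Solving simultaneously: T_2 = 393 N, T_3 = 781.2 N.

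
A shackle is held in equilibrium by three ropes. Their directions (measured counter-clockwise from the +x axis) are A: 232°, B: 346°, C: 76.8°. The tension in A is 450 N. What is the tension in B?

T_B ≈ 189 N

Resolve: ΣF_x = 450 cos 232° + T_B cos 346° + T_C cos 76.8° = 0.
        ΣF_y = 450 sin 232° + T_B sin 346° + T_C sin 76.8° = 0.
The known terms sum to (-277, -354.6) N, so 0.9703 T_B + 0.2284 T_C = 277 and -0.2419 T_B + 0.9736 T_C = 354.6.
Solving simultaneously: T_B = 188.8 N, T_C = 411.1 N.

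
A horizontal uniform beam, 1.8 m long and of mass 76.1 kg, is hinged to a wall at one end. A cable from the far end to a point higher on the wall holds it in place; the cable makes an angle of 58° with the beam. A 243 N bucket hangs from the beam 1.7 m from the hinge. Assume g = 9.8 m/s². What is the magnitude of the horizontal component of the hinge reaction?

Take torques about the hinge: T sin 58° · 1.8 = 76.1×9.8×0.9 + 243×1.7 = 1084.3 N·m.
So T = 1084.3 / (0.8480 × 1.8) = 710.33 N.
ΣF_x = 0: H_x = T cos 58° = 376.42 N.

H_x ≈ 376 N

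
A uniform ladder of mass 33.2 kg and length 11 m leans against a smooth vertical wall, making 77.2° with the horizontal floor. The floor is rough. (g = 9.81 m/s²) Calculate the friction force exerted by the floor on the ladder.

Torques about the foot: N_wall · 11 sin 77.2° = 33.2×9.81×5.5 cos 77.2° → N_wall = 36.998 N.
ΣF_x = 0: f_floor = N_wall = 36.998 N.

f ≈ 37 N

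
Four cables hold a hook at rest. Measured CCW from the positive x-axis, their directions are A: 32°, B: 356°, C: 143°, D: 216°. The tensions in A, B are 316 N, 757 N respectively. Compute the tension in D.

Resolve: ΣF_x = 316 cos 32° + 757 cos 356° + T_C cos 143° + T_D cos 216° = 0.
        ΣF_y = 316 sin 32° + 757 sin 356° + T_C sin 143° + T_D sin 216° = 0.
The known terms sum to (1023, 114.6) N, so -0.7986 T_C − 0.8090 T_D = -1023 and 0.6018 T_C − 0.5878 T_D = -114.6.
Solving simultaneously: T_C = 531.9 N, T_D = 739.6 N.

T_D ≈ 740 N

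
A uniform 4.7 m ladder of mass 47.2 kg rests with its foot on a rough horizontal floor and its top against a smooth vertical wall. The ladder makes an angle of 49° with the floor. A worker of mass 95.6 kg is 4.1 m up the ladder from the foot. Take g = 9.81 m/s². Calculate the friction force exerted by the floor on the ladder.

Torques about the foot: N_wall · 4.7 sin 49° = 47.2×9.81×2.35 cos 49° + 95.6×9.81×4.1 cos 49° → N_wall = 912.43 N.
ΣF_x = 0: f_floor = N_wall = 912.43 N.

f ≈ 912 N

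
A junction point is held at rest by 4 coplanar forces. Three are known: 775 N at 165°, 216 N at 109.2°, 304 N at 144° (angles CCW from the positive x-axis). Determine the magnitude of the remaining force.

Sum the known components: ΣF_x = -1066 N, ΣF_y = 583.3 N.
For equilibrium the remaining force must supply (−ΣF_x, −ΣF_y) = (1066, -583.3) N.
Magnitude = √((1066)² + (-583.3)²) = 1215 N; direction = atan2(-583.3, 1066) = 331.3°.

F ≈ 1210 N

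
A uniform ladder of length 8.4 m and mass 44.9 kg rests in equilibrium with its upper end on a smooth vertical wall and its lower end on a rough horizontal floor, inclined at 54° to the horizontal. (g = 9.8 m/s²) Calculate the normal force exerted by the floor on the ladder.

N_floor ≈ 440 N

ΣF_y = 0: N_floor = 44.9×9.8 = 440.02 N.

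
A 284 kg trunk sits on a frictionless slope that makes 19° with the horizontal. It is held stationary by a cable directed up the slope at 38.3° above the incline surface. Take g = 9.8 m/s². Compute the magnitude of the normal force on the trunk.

N ≈ 1920 N

Take axes along and perpendicular to the incline. Weight components: W sin 19° = 906.1 N down-slope, W cos 19° = 2632 N into the surface.
Along incline: T cos 38.3° = W sin 19° → T = 1155 N.
Perpendicular: N = W cos 19° − T sin 38.3° = 1916 N.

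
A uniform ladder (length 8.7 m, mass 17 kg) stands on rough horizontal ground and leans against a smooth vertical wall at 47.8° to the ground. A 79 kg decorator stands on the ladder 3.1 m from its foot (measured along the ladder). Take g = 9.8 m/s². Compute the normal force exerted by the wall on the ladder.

Torques about the foot: N_wall · 8.7 sin 47.8° = 17×9.8×4.35 cos 47.8° + 79×9.8×3.1 cos 47.8° → N_wall = 325.67 N.

N_wall ≈ 326 N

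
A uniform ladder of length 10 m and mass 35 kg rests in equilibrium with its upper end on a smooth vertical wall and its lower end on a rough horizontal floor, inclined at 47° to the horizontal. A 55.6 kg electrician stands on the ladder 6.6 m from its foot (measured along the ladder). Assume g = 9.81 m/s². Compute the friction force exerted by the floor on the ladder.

f ≈ 496 N

Torques about the foot: N_wall · 10 sin 47° = 35×9.81×5 cos 47° + 55.6×9.81×6.6 cos 47° → N_wall = 495.78 N.
ΣF_x = 0: f_floor = N_wall = 495.78 N.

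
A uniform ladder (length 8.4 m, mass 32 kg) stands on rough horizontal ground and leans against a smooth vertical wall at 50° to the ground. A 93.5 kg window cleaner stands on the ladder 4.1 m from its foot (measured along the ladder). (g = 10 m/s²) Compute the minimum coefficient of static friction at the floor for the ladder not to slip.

ΣF_y = 0: N_floor = 32×10 + 93.5×10 = 1255 N.
Torques about the foot: N_wall · 8.4 sin 50° = 32×10×4.2 cos 50° + 93.5×10×4.1 cos 50° → N_wall = 517.2 N.
ΣF_x = 0: f_floor = N_wall = 517.2 N.
μ_min = f_floor / N_floor = 517.2 / 1255 = 0.4121.

μ_min ≈ 0.412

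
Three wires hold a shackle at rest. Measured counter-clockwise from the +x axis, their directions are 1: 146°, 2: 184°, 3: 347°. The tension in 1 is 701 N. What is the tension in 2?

Resolve: ΣF_x = 701 cos 146° + T_2 cos 184° + T_3 cos 347° = 0.
        ΣF_y = 701 sin 146° + T_2 sin 184° + T_3 sin 347° = 0.
The known terms sum to (-581.2, 392) N, so -0.9976 T_2 + 0.9744 T_3 = 581.2 and -0.0698 T_2 − 0.2250 T_3 = -392.
Solving simultaneously: T_2 = 859.2 N, T_3 = 1476 N.

T_2 ≈ 859 N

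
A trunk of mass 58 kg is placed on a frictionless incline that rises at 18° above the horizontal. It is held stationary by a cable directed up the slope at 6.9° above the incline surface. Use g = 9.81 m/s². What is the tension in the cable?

T ≈ 177 N

Take axes along and perpendicular to the incline. Weight components: W sin 18° = 175.8 N down-slope, W cos 18° = 541.1 N into the surface.
Along incline: T cos 6.9° = W sin 18° → T = 177.1 N.
Perpendicular: N = W cos 18° − T sin 6.9° = 519.9 N.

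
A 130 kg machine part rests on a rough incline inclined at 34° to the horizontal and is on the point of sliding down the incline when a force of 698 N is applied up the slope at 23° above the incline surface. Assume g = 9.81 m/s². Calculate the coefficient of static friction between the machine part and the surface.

μ ≈ 0.0900

On the verge of sliding down the incline, friction is at its maximum μN and acts up the slope.
Perpendicular to incline: N = W cos 34° − P sin 23° = 1057 − 272.7 = 784.5 N.
Along incline: P cos 23° + μN = W sin 34° → μ = (W sin 34° − P cos 23°) / N = 0.09002.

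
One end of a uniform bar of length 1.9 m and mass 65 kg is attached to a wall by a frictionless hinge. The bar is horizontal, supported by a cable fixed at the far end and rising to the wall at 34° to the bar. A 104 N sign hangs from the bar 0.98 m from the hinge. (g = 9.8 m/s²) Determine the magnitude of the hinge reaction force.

Take torques about the hinge: T sin 34° · 1.9 = 65×9.8×0.95 + 104×0.98 = 707.07 N·m.
So T = 707.07 / (0.5592 × 1.9) = 665.5 N.
ΣF_x = 0: H_x = T cos 34° = 551.72 N.
ΣF_y = 0: H_y = (65×9.8 + 104) − T sin 34° = 741 − 372.14 = 368.86 N.
|H| = √(H_x² + H_y²) = √((551.72)² + (368.86)²) = 663.67 N.

|H| ≈ 664 N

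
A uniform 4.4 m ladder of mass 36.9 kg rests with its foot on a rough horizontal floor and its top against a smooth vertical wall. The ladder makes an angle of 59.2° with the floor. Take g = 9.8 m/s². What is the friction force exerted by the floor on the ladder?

Torques about the foot: N_wall · 4.4 sin 59.2° = 36.9×9.8×2.2 cos 59.2° → N_wall = 107.78 N.
ΣF_x = 0: f_floor = N_wall = 107.78 N.

f ≈ 108 N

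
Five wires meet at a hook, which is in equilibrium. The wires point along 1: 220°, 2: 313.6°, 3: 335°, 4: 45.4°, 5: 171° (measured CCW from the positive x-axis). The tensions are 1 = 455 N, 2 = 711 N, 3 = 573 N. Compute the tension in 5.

T_5 ≈ 1490 N

Resolve: ΣF_x = 455 cos 220° + 711 cos 313.6° + 573 cos 335° + T_4 cos 45.4° + T_5 cos 171° = 0.
        ΣF_y = 455 sin 220° + 711 sin 313.6° + 573 sin 335° + T_4 sin 45.4° + T_5 sin 171° = 0.
The known terms sum to (661.1, -1050) N, so 0.7022 T_4 − 0.9877 T_5 = -661.1 and 0.7120 T_4 + 0.1564 T_5 = 1050.
Solving simultaneously: T_4 = 1148 N, T_5 = 1485 N.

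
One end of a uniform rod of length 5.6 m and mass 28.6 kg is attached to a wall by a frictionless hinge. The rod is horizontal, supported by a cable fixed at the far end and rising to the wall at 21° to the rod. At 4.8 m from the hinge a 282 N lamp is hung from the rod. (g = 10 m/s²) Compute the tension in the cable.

T ≈ 1070 N

Take torques about the hinge: T sin 21° · 5.6 = 28.6×10×2.8 + 282×4.8 = 2154.4 N·m.
So T = 2154.4 / (0.3584 × 5.6) = 1073.5 N.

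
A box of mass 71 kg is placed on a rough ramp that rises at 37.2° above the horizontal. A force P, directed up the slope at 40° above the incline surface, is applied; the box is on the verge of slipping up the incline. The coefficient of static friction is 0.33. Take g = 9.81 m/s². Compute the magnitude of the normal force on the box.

On the verge of sliding up the incline, friction equals μN and acts down the slope.
Perpendicular: N + P sin 40° = W cos 37.2° = 554.8 N.
Along incline: P cos 40° = W sin 37.2° + μN  with W sin 37.2° = 421.1 N.
Solving the pair for P and N: P = 617.7 N, N = 157.8 N (and f = μN = 52.06 N).

N ≈ 158 N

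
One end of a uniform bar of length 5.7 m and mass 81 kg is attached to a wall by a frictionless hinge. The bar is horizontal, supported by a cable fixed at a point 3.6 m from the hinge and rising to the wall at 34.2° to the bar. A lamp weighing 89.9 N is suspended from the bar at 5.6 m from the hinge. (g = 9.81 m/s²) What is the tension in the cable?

Take torques about the hinge: T sin 34.2° · 3.6 = 81×9.81×2.85 + 89.9×5.6 = 2768.1 N·m.
So T = 2768.1 / (0.5621 × 3.6) = 1368 N.

T ≈ 1370 N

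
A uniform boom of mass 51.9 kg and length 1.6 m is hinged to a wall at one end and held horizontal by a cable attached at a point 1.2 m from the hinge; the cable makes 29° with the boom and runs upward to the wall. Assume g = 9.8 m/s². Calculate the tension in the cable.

T ≈ 699 N

Take torques about the hinge: T sin 29° · 1.2 = 51.9×9.8×0.8 = 406.9 N·m.
So T = 406.9 / (0.4848 × 1.2) = 699.41 N.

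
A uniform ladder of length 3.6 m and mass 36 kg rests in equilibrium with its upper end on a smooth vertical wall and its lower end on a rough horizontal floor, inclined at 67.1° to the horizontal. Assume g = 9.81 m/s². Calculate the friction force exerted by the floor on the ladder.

Torques about the foot: N_wall · 3.6 sin 67.1° = 36×9.81×1.8 cos 67.1° → N_wall = 74.59 N.
ΣF_x = 0: f_floor = N_wall = 74.59 N.

f ≈ 74.6 N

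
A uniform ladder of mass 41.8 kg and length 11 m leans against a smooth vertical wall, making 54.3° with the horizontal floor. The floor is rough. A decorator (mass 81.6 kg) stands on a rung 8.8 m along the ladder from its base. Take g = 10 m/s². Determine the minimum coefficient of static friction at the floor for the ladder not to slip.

μ_min ≈ 0.502

ΣF_y = 0: N_floor = 41.8×10 + 81.6×10 = 1234 N.
Torques about the foot: N_wall · 11 sin 54.3° = 41.8×10×5.5 cos 54.3° + 81.6×10×8.8 cos 54.3° → N_wall = 619.27 N.
ΣF_x = 0: f_floor = N_wall = 619.27 N.
μ_min = f_floor / N_floor = 619.27 / 1234 = 0.5018.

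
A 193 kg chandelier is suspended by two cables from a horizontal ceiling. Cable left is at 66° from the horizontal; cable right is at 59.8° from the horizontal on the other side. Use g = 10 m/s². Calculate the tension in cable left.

Weight W = 193 × 10 = 1930 N acts straight down.
Horizontal: T_left cos 66° = T_right cos 59.8°  →  T_right = 0.8086 T_left.
Vertical: T_left sin 66° + T_right sin 59.8° = 1930.
Substituting the horizontal relation into the vertical equation gives 1.612 T_left = 1930, so T_left = 1197 N.

T_left ≈ 1200 N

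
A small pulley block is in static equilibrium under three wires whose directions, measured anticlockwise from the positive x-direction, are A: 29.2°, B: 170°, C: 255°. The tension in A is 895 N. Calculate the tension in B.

Resolve: ΣF_x = 895 cos 29.2° + T_B cos 170° + T_C cos 255° = 0.
        ΣF_y = 895 sin 29.2° + T_B sin 170° + T_C sin 255° = 0.
The known terms sum to (781.3, 436.6) N, so -0.9848 T_B − 0.2588 T_C = -781.3 and 0.1736 T_B − 0.9659 T_C = -436.6.
Solving simultaneously: T_B = 644.1 N, T_C = 567.8 N.

T_B ≈ 644 N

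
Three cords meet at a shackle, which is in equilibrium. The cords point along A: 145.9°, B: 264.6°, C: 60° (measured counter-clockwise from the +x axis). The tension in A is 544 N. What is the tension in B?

Resolve: ΣF_x = 544 cos 145.9° + T_B cos 264.6° + T_C cos 60° = 0.
        ΣF_y = 544 sin 145.9° + T_B sin 264.6° + T_C sin 60° = 0.
The known terms sum to (-450.5, 305) N, so -0.0941 T_B + 0.5000 T_C = 450.5 and -0.9956 T_B + 0.8660 T_C = -305.
Solving simultaneously: T_B = 1303 N, T_C = 1146 N.

T_B ≈ 1300 N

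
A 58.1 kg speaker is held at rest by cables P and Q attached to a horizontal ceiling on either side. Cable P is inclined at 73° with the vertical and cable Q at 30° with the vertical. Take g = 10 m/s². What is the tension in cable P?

Angles from the horizontal: cable P is 90° − 73° = 17°, cable Q is 90° − 30° = 60°.
Weight W = 58.1 × 10 = 581 N acts straight down.
Horizontal: T_P cos 17° = T_Q cos 60°  →  T_Q = 1.913 T_P.
Vertical: T_P sin 17° + T_Q sin 60° = 581.
Substituting the horizontal relation into the vertical equation gives 1.949 T_P = 581, so T_P = 298.1 N.

T_P ≈ 298 N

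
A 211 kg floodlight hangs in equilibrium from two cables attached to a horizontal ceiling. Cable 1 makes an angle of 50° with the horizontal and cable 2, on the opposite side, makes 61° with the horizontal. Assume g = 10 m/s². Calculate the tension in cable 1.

Weight W = 211 × 10 = 2110 N acts straight down.
Horizontal: T_1 cos 50° = T_2 cos 61°  →  T_2 = 1.326 T_1.
Vertical: T_1 sin 50° + T_2 sin 61° = 2110.
Substituting the horizontal relation into the vertical equation gives 1.926 T_1 = 2110, so T_1 = 1096 N.

T_1 ≈ 1100 N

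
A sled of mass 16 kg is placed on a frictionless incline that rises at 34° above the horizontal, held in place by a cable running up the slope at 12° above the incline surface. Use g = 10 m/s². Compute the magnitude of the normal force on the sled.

N ≈ 114 N

Take axes along and perpendicular to the incline. Weight components: W sin 34° = 89.47 N down-slope, W cos 34° = 132.6 N into the surface.
Along incline: T cos 12° = W sin 34° → T = 91.47 N.
Perpendicular: N = W cos 34° − T sin 12° = 113.6 N.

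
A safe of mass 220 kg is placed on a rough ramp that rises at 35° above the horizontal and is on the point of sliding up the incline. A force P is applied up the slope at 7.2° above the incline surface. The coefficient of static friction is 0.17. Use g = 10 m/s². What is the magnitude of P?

P ≈ 1550 N

On the verge of sliding up the incline, friction equals μN and acts down the slope.
Perpendicular: N + P sin 7.2° = W cos 35° = 1802 N.
Along incline: P cos 7.2° = W sin 35° + μN  with W sin 35° = 1262 N.
Solving the pair for P and N: P = 1547 N, N = 1608 N (and f = μN = 273.4 N).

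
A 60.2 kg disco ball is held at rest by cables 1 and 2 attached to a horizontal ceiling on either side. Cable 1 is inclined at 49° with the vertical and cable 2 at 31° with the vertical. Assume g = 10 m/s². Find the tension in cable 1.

Angles from the horizontal: cable 1 is 90° − 49° = 41°, cable 2 is 90° − 31° = 59°.
Weight W = 60.2 × 10 = 602 N acts straight down.
Horizontal: T_1 cos 41° = T_2 cos 59°  →  T_2 = 1.465 T_1.
Vertical: T_1 sin 41° + T_2 sin 59° = 602.
Substituting the horizontal relation into the vertical equation gives 1.912 T_1 = 602, so T_1 = 314.8 N.

T_1 ≈ 315 N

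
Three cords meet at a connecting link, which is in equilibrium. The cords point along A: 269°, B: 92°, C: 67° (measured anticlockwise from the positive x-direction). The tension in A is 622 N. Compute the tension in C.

Resolve: ΣF_x = 622 cos 269° + T_B cos 92° + T_C cos 67° = 0.
        ΣF_y = 622 sin 269° + T_B sin 92° + T_C sin 67° = 0.
The known terms sum to (-10.86, -621.9) N, so -0.0349 T_B + 0.3907 T_C = 10.86 and 0.9994 T_B + 0.9205 T_C = 621.9.
Solving simultaneously: T_B = 551.3 N, T_C = 77.03 N.

T_C ≈ 77 N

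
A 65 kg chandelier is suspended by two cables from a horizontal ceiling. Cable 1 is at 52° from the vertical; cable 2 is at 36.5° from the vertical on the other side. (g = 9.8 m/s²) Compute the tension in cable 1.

T_1 ≈ 379 N

Angles from the horizontal: cable 1 is 90° − 52° = 38°, cable 2 is 90° − 36.5° = 53.5°.
Weight W = 65 × 9.8 = 637 N acts straight down.
Horizontal: T_1 cos 38° = T_2 cos 53.5°  →  T_2 = 1.325 T_1.
Vertical: T_1 sin 38° + T_2 sin 53.5° = 637.
Substituting the horizontal relation into the vertical equation gives 1.681 T_1 = 637, so T_1 = 379 N.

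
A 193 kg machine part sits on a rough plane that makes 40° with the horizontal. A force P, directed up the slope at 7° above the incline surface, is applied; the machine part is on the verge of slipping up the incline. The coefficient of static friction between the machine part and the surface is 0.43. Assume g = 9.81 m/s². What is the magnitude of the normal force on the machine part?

On the verge of sliding up the incline, friction equals μN and acts down the slope.
Perpendicular: N + P sin 7° = W cos 40° = 1450 N.
Along incline: P cos 7° = W sin 40° + μN  with W sin 40° = 1217 N.
Solving the pair for P and N: P = 1761 N, N = 1236 N (and f = μN = 531.4 N).

N ≈ 1240 N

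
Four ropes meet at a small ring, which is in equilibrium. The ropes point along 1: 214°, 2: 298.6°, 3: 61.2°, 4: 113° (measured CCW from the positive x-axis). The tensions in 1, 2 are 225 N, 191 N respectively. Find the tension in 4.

T_4 ≈ 73.9 N

Resolve: ΣF_x = 225 cos 214° + 191 cos 298.6° + T_3 cos 61.2° + T_4 cos 113° = 0.
        ΣF_y = 225 sin 214° + 191 sin 298.6° + T_3 sin 61.2° + T_4 sin 113° = 0.
The known terms sum to (-95.1, -293.5) N, so 0.4818 T_3 − 0.3907 T_4 = 95.1 and 0.8763 T_3 + 0.9205 T_4 = 293.5.
Solving simultaneously: T_3 = 257.3 N, T_4 = 73.88 N.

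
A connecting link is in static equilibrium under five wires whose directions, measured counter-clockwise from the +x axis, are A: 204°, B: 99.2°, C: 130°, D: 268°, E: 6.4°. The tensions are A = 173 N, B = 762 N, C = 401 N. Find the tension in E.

T_E ≈ 578 N

Resolve: ΣF_x = 173 cos 204° + 762 cos 99.2° + 401 cos 130° + T_D cos 268° + T_E cos 6.4° = 0.
        ΣF_y = 173 sin 204° + 762 sin 99.2° + 401 sin 130° + T_D sin 268° + T_E sin 6.4° = 0.
The known terms sum to (-537.6, 989) N, so -0.0349 T_D + 0.9938 T_E = 537.6 and -0.9994 T_D + 0.1115 T_E = -989.
Solving simultaneously: T_D = 1054 N, T_E = 578 N.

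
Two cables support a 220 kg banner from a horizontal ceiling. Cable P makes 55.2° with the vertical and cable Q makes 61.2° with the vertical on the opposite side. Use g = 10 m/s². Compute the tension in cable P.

Angles from the horizontal: cable P is 90° − 55.2° = 34.8°, cable Q is 90° − 61.2° = 28.8°.
Weight W = 220 × 10 = 2200 N acts straight down.
Horizontal: T_P cos 34.8° = T_Q cos 28.8°  →  T_Q = 0.9371 T_P.
Vertical: T_P sin 34.8° + T_Q sin 28.8° = 2200.
Substituting the horizontal relation into the vertical equation gives 1.022 T_P = 2200, so T_P = 2152 N.

T_P ≈ 2150 N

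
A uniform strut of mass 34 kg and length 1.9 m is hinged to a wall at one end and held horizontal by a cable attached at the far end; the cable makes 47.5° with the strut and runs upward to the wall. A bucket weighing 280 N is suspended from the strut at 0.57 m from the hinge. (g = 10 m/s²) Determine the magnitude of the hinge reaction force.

|H| ≈ 434 N

Take torques about the hinge: T sin 47.5° · 1.9 = 34×10×0.95 + 280×0.57 = 482.6 N·m.
So T = 482.6 / (0.7373 × 1.9) = 344.51 N.
ΣF_x = 0: H_x = T cos 47.5° = 232.75 N.
ΣF_y = 0: H_y = (34×10 + 280) − T sin 47.5° = 620 − 254 = 366 N.
|H| = √(H_x² + H_y²) = √((232.75)² + (366)²) = 433.74 N.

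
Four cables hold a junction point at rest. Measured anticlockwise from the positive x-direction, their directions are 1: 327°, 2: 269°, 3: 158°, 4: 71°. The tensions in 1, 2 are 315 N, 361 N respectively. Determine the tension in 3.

T_3 ≈ 418 N

Resolve: ΣF_x = 315 cos 327° + 361 cos 269° + T_3 cos 158° + T_4 cos 71° = 0.
        ΣF_y = 315 sin 327° + 361 sin 269° + T_3 sin 158° + T_4 sin 71° = 0.
The known terms sum to (257.9, -532.5) N, so -0.9272 T_3 + 0.3256 T_4 = -257.9 and 0.3746 T_3 + 0.9455 T_4 = 532.5.
Solving simultaneously: T_3 = 417.8 N, T_4 = 397.7 N.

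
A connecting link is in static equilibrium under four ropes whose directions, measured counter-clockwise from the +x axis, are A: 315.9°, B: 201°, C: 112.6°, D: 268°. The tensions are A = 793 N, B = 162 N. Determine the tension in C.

Resolve: ΣF_x = 793 cos 315.9° + 162 cos 201° + T_C cos 112.6° + T_D cos 268° = 0.
        ΣF_y = 793 sin 315.9° + 162 sin 201° + T_C sin 112.6° + T_D sin 268° = 0.
The known terms sum to (418.2, -609.9) N, so -0.3843 T_C − 0.0349 T_D = -418.2 and 0.9232 T_C − 0.9994 T_D = 609.9.
Solving simultaneously: T_C = 1055 N, T_D = 364.5 N.

T_C ≈ 1060 N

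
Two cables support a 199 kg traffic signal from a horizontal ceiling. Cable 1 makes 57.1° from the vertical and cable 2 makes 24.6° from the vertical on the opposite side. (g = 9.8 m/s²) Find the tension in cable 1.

Angles from the horizontal: cable 1 is 90° − 57.1° = 32.9°, cable 2 is 90° − 24.6° = 65.4°.
Weight W = 199 × 9.8 = 1950 N acts straight down.
Horizontal: T_1 cos 32.9° = T_2 cos 65.4°  →  T_2 = 2.017 T_1.
Vertical: T_1 sin 32.9° + T_2 sin 65.4° = 1950.
Substituting the horizontal relation into the vertical equation gives 2.377 T_1 = 1950, so T_1 = 820.4 N.

T_1 ≈ 820 N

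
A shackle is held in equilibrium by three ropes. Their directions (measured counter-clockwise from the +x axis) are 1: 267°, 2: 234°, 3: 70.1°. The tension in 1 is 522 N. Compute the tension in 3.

T_3 ≈ 1030 N

Resolve: ΣF_x = 522 cos 267° + T_2 cos 234° + T_3 cos 70.1° = 0.
        ΣF_y = 522 sin 267° + T_2 sin 234° + T_3 sin 70.1° = 0.
The known terms sum to (-27.32, -521.3) N, so -0.5878 T_2 + 0.3404 T_3 = 27.32 and -0.8090 T_2 + 0.9403 T_3 = 521.3.
Solving simultaneously: T_2 = 547.2 N, T_3 = 1025 N.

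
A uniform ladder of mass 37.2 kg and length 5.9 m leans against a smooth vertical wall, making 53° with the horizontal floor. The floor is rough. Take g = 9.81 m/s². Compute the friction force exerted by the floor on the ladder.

f ≈ 137 N

Torques about the foot: N_wall · 5.9 sin 53° = 37.2×9.81×2.95 cos 53° → N_wall = 137.5 N.
ΣF_x = 0: f_floor = N_wall = 137.5 N.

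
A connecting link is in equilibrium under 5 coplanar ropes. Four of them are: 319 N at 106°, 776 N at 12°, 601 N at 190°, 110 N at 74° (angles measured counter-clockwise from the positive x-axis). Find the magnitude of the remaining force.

Sum the known components: ΣF_x = 109.6 N, ΣF_y = 469.4 N.
For equilibrium the remaining force must supply (−ΣF_x, −ΣF_y) = (-109.6, -469.4) N.
Magnitude = √((-109.6)² + (-469.4)²) = 482 N; direction = atan2(-469.4, -109.6) = 256.9°.

F ≈ 482 N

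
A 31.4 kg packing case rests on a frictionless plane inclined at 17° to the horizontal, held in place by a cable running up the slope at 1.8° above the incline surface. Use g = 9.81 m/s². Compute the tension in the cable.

T ≈ 90.1 N

Take axes along and perpendicular to the incline. Weight components: W sin 17° = 90.06 N down-slope, W cos 17° = 294.6 N into the surface.
Along incline: T cos 1.8° = W sin 17° → T = 90.1 N.
Perpendicular: N = W cos 17° − T sin 1.8° = 291.7 N.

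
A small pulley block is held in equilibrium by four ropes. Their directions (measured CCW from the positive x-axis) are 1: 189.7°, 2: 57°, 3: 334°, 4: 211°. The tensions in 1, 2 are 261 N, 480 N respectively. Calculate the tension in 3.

Resolve: ΣF_x = 261 cos 189.7° + 480 cos 57° + T_3 cos 334° + T_4 cos 211° = 0.
        ΣF_y = 261 sin 189.7° + 480 sin 57° + T_3 sin 334° + T_4 sin 211° = 0.
The known terms sum to (4.158, 358.6) N, so 0.8988 T_3 − 0.8572 T_4 = -4.158 and -0.4384 T_3 − 0.5150 T_4 = -358.6.
Solving simultaneously: T_3 = 363.9 N, T_4 = 386.5 N.

T_3 ≈ 364 N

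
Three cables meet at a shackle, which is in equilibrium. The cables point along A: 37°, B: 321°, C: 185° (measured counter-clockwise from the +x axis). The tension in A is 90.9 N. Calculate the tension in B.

Resolve: ΣF_x = 90.9 cos 37° + T_B cos 321° + T_C cos 185° = 0.
        ΣF_y = 90.9 sin 37° + T_B sin 321° + T_C sin 185° = 0.
The known terms sum to (72.6, 54.7) N, so 0.7771 T_B − 0.9962 T_C = -72.6 and -0.6293 T_B − 0.0872 T_C = -54.7.
Solving simultaneously: T_B = 69.34 N, T_C = 127 N.

T_B ≈ 69.3 N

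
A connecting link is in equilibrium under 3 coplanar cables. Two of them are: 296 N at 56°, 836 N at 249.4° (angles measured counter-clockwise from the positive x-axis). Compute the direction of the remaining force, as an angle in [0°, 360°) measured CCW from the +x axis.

θ ≈ 76.5°

Sum the known components: ΣF_x = -128.6 N, ΣF_y = -537.2 N.
For equilibrium the remaining force must supply (−ΣF_x, −ΣF_y) = (128.6, 537.2) N.
Magnitude = √((128.6)² + (537.2)²) = 552.3 N; direction = atan2(537.2, 128.6) = 76.5°.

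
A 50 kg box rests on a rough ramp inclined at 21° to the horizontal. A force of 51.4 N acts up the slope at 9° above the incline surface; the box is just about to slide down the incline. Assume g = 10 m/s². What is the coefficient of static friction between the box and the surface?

μ ≈ 0.280

On the verge of sliding down the incline, friction is at its maximum μN and acts up the slope.
Perpendicular to incline: N = W cos 21° − P sin 9° = 466.8 − 8.041 = 458.7 N.
Along incline: P cos 9° + μN = W sin 21° → μ = (W sin 21° − P cos 9°) / N = 0.2799.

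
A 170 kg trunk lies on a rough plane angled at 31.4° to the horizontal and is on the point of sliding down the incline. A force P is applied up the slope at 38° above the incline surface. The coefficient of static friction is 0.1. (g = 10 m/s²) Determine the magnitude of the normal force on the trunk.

N ≈ 823 N

On the verge of sliding down the incline, friction equals μN and acts up the slope.
Perpendicular: N + P sin 38° = W cos 31.4° = 1451 N.
Along incline: P cos 38° + μN = W sin 31.4° with W sin 31.4° = 885.7 N.
Solving the pair for P and N: P = 1020 N, N = 823.4 N (and f = μN = 82.34 N).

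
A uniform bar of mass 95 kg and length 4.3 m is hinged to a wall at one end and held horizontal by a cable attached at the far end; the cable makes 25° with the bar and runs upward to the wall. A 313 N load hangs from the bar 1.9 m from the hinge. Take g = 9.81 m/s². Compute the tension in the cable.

Take torques about the hinge: T sin 25° · 4.3 = 95×9.81×2.15 + 313×1.9 = 2598.4 N·m.
So T = 2598.4 / (0.4226 × 4.3) = 1429.8 N.

T ≈ 1430 N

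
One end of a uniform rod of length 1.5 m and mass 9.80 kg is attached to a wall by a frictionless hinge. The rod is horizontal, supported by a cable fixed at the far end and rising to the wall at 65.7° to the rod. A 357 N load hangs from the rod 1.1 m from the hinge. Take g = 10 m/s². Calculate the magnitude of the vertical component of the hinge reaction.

Take torques about the hinge: T sin 65.7° · 1.5 = 9.80×10×0.75 + 357×1.1 = 466.2 N·m.
So T = 466.2 / (0.9114 × 1.5) = 341.01 N.
ΣF_y = 0: H_y = (9.80×10 + 357) − T sin 65.7° = 455 − 310.8 = 144.2 N.

|H_y| ≈ 144 N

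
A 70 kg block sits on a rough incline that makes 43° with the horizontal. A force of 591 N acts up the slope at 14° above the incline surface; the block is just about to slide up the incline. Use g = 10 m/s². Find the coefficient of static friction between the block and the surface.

μ ≈ 0.260

On the verge of sliding up the incline, friction is at its maximum μN and acts down the slope.
Perpendicular to incline: N = W cos 43° − P sin 14° = 511.9 − 143 = 369 N.
Along incline: P cos 14° − μN = W sin 43° → μ = −(W sin 43° − P cos 14°) / N = 0.2603.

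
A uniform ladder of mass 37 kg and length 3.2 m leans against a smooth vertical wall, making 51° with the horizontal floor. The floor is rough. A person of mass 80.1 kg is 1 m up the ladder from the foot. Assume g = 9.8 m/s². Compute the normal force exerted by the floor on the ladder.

N_floor ≈ 1150 N

ΣF_y = 0: N_floor = 37×9.8 + 80.1×9.8 = 1147.6 N.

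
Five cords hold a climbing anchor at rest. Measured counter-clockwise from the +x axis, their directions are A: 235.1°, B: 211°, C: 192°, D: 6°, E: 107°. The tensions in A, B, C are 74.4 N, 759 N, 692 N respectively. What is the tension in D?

T_D ≈ 1510 N

Resolve: ΣF_x = 74.4 cos 235.1° + 759 cos 211° + 692 cos 192° + T_D cos 6° + T_E cos 107° = 0.
        ΣF_y = 74.4 sin 235.1° + 759 sin 211° + 692 sin 192° + T_D sin 6° + T_E sin 107° = 0.
The known terms sum to (-1370, -595.8) N, so 0.9945 T_D − 0.2924 T_E = 1370 and 0.1045 T_D + 0.9563 T_E = 595.8.
Solving simultaneously: T_D = 1512 N, T_E = 457.7 N.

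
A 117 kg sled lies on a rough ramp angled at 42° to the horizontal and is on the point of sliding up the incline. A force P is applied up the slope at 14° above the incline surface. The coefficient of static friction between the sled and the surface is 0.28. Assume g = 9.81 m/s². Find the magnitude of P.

On the verge of sliding up the incline, friction equals μN and acts down the slope.
Perpendicular: N + P sin 14° = W cos 42° = 853 N.
Along incline: P cos 14° = W sin 42° + μN  with W sin 42° = 768 N.
Solving the pair for P and N: P = 969.9 N, N = 618.3 N (and f = μN = 173.1 N).

P ≈ 970 N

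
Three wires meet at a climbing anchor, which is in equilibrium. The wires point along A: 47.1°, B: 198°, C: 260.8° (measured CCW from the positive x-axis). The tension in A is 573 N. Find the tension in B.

Resolve: ΣF_x = 573 cos 47.1° + T_B cos 198° + T_C cos 260.8° = 0.
        ΣF_y = 573 sin 47.1° + T_B sin 198° + T_C sin 260.8° = 0.
The known terms sum to (390.1, 419.7) N, so -0.9511 T_B − 0.1599 T_C = -390.1 and -0.3090 T_B − 0.9871 T_C = -419.7.
Solving simultaneously: T_B = 357.5 N, T_C = 313.3 N.

T_B ≈ 357 N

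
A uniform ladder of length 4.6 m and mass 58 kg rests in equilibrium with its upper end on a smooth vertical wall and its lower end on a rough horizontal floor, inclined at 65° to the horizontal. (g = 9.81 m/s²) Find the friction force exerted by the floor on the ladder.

f ≈ 133 N

Torques about the foot: N_wall · 4.6 sin 65° = 58×9.81×2.3 cos 65° → N_wall = 132.66 N.
ΣF_x = 0: f_floor = N_wall = 132.66 N.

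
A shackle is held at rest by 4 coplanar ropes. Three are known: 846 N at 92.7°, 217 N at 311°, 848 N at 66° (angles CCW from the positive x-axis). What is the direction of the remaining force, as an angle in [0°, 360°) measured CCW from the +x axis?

θ ≈ 253°

Sum the known components: ΣF_x = 447.4 N, ΣF_y = 1456 N.
For equilibrium the remaining force must supply (−ΣF_x, −ΣF_y) = (-447.4, -1456) N.
Magnitude = √((-447.4)² + (-1456)²) = 1523 N; direction = atan2(-1456, -447.4) = 252.9°.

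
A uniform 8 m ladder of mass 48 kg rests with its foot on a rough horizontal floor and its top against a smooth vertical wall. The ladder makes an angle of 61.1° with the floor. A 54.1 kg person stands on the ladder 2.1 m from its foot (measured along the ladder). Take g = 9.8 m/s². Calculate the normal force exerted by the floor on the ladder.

N_floor ≈ 1000 N

ΣF_y = 0: N_floor = 48×9.8 + 54.1×9.8 = 1000.6 N.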